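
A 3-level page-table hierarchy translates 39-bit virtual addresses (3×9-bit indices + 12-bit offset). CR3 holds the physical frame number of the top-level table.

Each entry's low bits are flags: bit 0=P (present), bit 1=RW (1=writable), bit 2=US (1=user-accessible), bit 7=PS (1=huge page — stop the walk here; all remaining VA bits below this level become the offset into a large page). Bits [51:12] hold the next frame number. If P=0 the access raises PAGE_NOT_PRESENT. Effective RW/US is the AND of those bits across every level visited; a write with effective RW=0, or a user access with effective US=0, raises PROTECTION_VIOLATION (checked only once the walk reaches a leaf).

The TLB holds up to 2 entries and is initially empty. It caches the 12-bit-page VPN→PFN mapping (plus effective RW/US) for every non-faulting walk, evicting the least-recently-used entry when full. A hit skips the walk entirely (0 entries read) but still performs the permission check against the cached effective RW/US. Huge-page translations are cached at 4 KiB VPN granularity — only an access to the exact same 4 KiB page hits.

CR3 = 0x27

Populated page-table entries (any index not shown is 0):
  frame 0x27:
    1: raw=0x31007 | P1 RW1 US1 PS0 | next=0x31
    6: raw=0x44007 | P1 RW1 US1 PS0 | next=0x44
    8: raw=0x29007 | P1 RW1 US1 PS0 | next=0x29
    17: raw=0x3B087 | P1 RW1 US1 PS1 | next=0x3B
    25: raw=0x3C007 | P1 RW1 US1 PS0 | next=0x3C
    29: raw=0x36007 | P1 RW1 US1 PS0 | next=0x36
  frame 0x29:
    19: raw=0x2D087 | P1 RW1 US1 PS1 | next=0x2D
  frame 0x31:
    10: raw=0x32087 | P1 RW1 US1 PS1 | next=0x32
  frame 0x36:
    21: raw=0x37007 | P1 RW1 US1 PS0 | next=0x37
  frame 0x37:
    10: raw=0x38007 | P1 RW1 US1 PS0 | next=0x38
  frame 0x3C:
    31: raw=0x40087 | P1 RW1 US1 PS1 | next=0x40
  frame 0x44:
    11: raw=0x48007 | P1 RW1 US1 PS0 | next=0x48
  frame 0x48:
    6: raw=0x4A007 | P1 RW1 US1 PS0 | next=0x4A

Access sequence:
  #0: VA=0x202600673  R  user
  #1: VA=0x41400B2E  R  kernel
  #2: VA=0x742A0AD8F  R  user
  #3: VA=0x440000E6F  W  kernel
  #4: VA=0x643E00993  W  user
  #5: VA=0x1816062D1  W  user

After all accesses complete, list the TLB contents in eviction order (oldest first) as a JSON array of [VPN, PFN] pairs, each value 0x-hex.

Trace:
#0 VA=0x202600673 (r,user):
  [0] read 0x27 idx=8: raw=0x29007 flags P=1 W=1 U=1 S=0
  [1] read 0x29 idx=19: raw=0x2D087 flags P=1 W=1 U=1 S=1
  → PA=0x2D673 (huge @L1)  (2 entries read)
#1 VA=0x41400B2E (r,kernel):
  [0] read 0x27 idx=1: raw=0x31007 flags P=1 W=1 U=1 S=0
  [1] read 0x31 idx=10: raw=0x32087 flags P=1 W=1 U=1 S=1
  → PA=0x32B2E (huge @L1)  (2 entries read)
#2 VA=0x742A0AD8F (r,user):
  [0] read 0x27 idx=29: raw=0x36007 flags P=1 W=1 U=1 S=0
  [1] read 0x36 idx=21: raw=0x37007 flags P=1 W=1 U=1 S=0
  [2] read 0x37 idx=10: raw=0x38007 flags P=1 W=1 U=1 S=0
  → PA=0x38D8F  (3 entries read)
#3 VA=0x440000E6F (w,kernel):
  [0] read 0x27 idx=17: raw=0x3B087 flags P=1 W=1 U=1 S=1
  → PA=0x3BE6F (huge @L0)  (1 entries read)
#4 VA=0x643E00993 (w,user):
  [0] read 0x27 idx=25: raw=0x3C007 flags P=1 W=1 U=1 S=0
  [1] read 0x3C idx=31: raw=0x40087 flags P=1 W=1 U=1 S=1
  → PA=0x40993 (huge @L1)  (2 entries read)
#5 VA=0x1816062D1 (w,user):
  [0] read 0x27 idx=6: raw=0x44007 flags P=1 W=1 U=1 S=0
  [1] read 0x44 idx=11: raw=0x48007 flags P=1 W=1 U=1 S=0
  [2] read 0x48 idx=6: raw=0x4A007 flags P=1 W=1 U=1 S=0
  → PA=0x4A2D1  (3 entries read)

TLB: [["0x643E00", "0x40"], ["0x181606", "0x4A"]]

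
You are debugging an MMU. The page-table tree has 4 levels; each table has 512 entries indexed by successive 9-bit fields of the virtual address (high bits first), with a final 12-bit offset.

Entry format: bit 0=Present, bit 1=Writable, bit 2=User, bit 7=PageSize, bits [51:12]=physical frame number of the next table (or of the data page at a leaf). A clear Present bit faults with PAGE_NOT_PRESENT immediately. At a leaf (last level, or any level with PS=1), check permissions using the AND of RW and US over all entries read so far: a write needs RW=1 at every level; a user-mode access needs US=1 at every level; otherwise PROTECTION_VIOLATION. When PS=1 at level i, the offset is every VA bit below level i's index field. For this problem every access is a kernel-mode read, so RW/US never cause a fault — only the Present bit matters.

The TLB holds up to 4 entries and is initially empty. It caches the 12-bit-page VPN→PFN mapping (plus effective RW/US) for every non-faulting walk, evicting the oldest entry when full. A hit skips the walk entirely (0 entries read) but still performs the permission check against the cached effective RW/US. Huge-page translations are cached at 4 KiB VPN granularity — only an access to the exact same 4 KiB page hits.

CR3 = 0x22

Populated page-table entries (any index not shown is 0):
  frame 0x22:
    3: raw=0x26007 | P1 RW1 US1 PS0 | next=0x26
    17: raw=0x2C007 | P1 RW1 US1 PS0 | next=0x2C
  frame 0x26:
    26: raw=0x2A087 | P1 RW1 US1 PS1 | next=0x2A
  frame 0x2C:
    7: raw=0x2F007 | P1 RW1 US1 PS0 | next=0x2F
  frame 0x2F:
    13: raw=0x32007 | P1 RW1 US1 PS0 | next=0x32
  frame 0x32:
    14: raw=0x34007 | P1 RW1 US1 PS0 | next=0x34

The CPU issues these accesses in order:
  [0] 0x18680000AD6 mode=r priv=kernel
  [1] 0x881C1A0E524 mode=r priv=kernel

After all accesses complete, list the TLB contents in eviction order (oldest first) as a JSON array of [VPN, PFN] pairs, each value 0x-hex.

Trace:
#0 VA=0x18680000AD6 (r,kernel):
  L0: frame=0x22 idx=3 entry=0x26007 [P=1 RW=1 US=1 PS=0]
  L1: frame=0x26 idx=26 entry=0x2A087 [P=1 RW=1 US=1 PS=1]
  → PA=0x2AAD6 (huge @L1)  (2 entries read)
#1 VA=0x881C1A0E524 (r,kernel):
  L0: frame=0x22 idx=17 entry=0x2C007 [P=1 RW=1 US=1 PS=0]
  L1: frame=0x2C idx=7 entry=0x2F007 [P=1 RW=1 US=1 PS=0]
  L2: frame=0x2F idx=13 entry=0x32007 [P=1 RW=1 US=1 PS=0]
  L3: frame=0x32 idx=14 entry=0x34007 [P=1 RW=1 US=1 PS=0]
  → PA=0x34524  (4 entries read)

TLB: [["0x18680000", "0x2A"], ["0x881C1A0E", "0x34"]]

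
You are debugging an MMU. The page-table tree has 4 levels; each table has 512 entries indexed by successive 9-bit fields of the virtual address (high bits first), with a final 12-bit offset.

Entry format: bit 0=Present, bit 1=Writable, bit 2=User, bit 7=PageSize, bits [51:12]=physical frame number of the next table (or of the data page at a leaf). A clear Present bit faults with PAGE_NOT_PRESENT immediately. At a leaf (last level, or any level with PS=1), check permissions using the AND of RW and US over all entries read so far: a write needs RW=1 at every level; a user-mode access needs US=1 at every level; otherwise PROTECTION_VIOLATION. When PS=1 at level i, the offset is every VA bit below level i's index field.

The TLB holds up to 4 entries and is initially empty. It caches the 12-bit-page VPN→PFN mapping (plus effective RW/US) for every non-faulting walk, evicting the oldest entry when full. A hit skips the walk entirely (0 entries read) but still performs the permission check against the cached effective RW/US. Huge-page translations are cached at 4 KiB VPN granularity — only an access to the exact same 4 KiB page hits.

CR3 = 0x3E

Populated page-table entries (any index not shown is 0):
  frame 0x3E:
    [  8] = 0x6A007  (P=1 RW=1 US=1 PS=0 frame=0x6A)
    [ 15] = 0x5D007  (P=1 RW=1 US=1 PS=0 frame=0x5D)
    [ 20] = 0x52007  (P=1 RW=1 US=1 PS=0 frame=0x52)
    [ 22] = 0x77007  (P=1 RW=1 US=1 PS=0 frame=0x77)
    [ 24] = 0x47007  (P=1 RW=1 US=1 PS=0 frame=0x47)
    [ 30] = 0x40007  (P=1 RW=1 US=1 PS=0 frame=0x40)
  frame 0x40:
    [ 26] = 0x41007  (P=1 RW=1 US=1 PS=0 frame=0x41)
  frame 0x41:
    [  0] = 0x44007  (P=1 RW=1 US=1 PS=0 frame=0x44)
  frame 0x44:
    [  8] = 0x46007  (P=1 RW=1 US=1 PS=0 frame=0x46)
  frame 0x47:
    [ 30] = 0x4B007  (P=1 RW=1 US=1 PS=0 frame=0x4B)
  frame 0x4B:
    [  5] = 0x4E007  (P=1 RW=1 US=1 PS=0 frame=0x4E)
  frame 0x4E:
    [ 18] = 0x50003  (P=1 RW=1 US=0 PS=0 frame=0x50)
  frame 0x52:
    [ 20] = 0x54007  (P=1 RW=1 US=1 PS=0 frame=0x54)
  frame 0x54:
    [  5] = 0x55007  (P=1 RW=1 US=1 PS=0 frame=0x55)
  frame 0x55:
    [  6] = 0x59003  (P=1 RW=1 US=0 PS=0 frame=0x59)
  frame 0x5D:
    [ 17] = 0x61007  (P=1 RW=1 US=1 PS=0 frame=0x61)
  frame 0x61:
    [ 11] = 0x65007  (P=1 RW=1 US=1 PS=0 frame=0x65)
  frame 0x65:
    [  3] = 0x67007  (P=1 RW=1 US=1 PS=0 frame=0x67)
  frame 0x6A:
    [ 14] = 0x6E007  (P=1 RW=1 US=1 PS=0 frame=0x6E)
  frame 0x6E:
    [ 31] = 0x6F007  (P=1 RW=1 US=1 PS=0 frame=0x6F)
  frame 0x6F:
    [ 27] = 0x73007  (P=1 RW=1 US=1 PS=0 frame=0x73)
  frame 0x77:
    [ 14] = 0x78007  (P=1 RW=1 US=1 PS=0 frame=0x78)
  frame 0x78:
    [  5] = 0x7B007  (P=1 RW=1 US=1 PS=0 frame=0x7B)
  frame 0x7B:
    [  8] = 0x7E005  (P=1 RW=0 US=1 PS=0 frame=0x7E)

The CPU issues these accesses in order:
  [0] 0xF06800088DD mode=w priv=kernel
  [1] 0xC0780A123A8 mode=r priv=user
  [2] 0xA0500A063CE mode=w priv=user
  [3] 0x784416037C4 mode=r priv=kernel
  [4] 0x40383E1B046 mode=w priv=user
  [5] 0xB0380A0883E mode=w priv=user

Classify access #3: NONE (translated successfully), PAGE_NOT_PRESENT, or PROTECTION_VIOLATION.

Walk each access:
#0 VA=0xF06800088DD (w,kernel):
  lvl0: tbl 0x3E, slot 30 ⇒ 0x40007 (P1/RW1/US1/PS0)
  lvl1: tbl 0x40, slot 26 ⇒ 0x41007 (P1/RW1/US1/PS0)
  lvl2: tbl 0x41, slot 0 ⇒ 0x44007 (P1/RW1/US1/PS0)
  lvl3: tbl 0x44, slot 8 ⇒ 0x46007 (P1/RW1/US1/PS0)
  ⇒ phys 0x468DD  [4 reads]
#1 VA=0xC0780A123A8 (r,user):
  lvl0: tbl 0x3E, slot 24 ⇒ 0x47007 (P1/RW1/US1/PS0)
  lvl1: tbl 0x47, slot 30 ⇒ 0x4B007 (P1/RW1/US1/PS0)
  lvl2: tbl 0x4B, slot 5 ⇒ 0x4E007 (P1/RW1/US1/PS0)
  lvl3: tbl 0x4E, slot 18 ⇒ 0x50003 (P1/RW1/US0/PS0)
  ⇒ fault: PROTECTION_VIOLATION  — 4 lookups
#2 VA=0xA0500A063CE (w,user):
  lvl0: tbl 0x3E, slot 20 ⇒ 0x52007 (P1/RW1/US1/PS0)
  lvl1: tbl 0x52, slot 20 ⇒ 0x54007 (P1/RW1/US1/PS0)
  lvl2: tbl 0x54, slot 5 ⇒ 0x55007 (P1/RW1/US1/PS0)
  lvl3: tbl 0x55, slot 6 ⇒ 0x59003 (P1/RW1/US0/PS0)
  ⇒ fault: PROTECTION_VIOLATION  — 4 lookups
#3 VA=0x784416037C4 (r,kernel):
  lvl0: tbl 0x3E, slot 15 ⇒ 0x5D007 (P1/RW1/US1/PS0)
  lvl1: tbl 0x5D, slot 17 ⇒ 0x61007 (P1/RW1/US1/PS0)
  lvl2: tbl 0x61, slot 11 ⇒ 0x65007 (P1/RW1/US1/PS0)
  lvl3: tbl 0x65, slot 3 ⇒ 0x67007 (P1/RW1/US1/PS0)
  ⇒ phys 0x677C4  [4 reads]
#4 VA=0x40383E1B046 (w,user):
  lvl0: tbl 0x3E, slot 8 ⇒ 0x6A007 (P1/RW1/US1/PS0)
  lvl1: tbl 0x6A, slot 14 ⇒ 0x6E007 (P1/RW1/US1/PS0)
  lvl2: tbl 0x6E, slot 31 ⇒ 0x6F007 (P1/RW1/US1/PS0)
  lvl3: tbl 0x6F, slot 27 ⇒ 0x73007 (P1/RW1/US1/PS0)
  ⇒ phys 0x73046  [4 reads]
#5 VA=0xB0380A0883E (w,user):
  lvl0: tbl 0x3E, slot 22 ⇒ 0x77007 (P1/RW1/US1/PS0)
  lvl1: tbl 0x77, slot 14 ⇒ 0x78007 (P1/RW1/US1/PS0)
  lvl2: tbl 0x78, slot 5 ⇒ 0x7B007 (P1/RW1/US1/PS0)
  lvl3: tbl 0x7B, slot 8 ⇒ 0x7E005 (P1/RW0/US1/PS0)
  ⇒ fault: PROTECTION_VIOLATION  — 4 lookups

Access #3 fault: NONE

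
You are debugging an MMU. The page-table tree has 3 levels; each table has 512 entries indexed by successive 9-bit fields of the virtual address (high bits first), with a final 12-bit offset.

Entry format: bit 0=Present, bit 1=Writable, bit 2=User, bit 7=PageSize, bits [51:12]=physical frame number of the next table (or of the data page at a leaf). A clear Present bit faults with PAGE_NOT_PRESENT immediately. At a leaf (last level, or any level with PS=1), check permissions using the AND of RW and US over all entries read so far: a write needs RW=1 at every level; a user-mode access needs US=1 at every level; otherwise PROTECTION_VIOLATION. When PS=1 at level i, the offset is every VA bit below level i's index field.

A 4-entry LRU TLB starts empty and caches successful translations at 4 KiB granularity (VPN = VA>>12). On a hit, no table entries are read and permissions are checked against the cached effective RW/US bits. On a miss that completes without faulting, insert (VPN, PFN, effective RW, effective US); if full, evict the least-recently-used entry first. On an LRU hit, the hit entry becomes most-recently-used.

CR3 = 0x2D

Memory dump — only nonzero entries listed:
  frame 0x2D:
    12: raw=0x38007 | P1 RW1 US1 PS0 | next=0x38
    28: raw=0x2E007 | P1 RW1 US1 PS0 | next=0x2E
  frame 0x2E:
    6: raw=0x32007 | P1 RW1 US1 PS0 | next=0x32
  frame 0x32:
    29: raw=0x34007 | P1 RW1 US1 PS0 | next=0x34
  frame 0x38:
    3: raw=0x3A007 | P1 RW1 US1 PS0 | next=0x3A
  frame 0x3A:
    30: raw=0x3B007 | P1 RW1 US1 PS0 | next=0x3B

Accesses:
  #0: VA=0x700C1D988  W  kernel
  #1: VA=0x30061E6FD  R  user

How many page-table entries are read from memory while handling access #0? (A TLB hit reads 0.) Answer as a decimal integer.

Per-access translation:
#0 VA=0x700C1D988 (w,kernel):
  L0: frame=0x2D idx=28 entry=0x2E007 [P=1 RW=1 US=1 PS=0]
  L1: frame=0x2E idx=6 entry=0x32007 [P=1 RW=1 US=1 PS=0]
  L2: frame=0x32 idx=29 entry=0x34007 [P=1 RW=1 US=1 PS=0]
  → PA=0x34988  (3 entries read)
#1 VA=0x30061E6FD (r,user):
  L0: frame=0x2D idx=12 entry=0x38007 [P=1 RW=1 US=1 PS=0]
  L1: frame=0x38 idx=3 entry=0x3A007 [P=1 RW=1 US=1 PS=0]
  L2: frame=0x3A idx=30 entry=0x3B007 [P=1 RW=1 US=1 PS=0]
  → PA=0x3B6FD  (3 entries read)

Entries read for #0: 3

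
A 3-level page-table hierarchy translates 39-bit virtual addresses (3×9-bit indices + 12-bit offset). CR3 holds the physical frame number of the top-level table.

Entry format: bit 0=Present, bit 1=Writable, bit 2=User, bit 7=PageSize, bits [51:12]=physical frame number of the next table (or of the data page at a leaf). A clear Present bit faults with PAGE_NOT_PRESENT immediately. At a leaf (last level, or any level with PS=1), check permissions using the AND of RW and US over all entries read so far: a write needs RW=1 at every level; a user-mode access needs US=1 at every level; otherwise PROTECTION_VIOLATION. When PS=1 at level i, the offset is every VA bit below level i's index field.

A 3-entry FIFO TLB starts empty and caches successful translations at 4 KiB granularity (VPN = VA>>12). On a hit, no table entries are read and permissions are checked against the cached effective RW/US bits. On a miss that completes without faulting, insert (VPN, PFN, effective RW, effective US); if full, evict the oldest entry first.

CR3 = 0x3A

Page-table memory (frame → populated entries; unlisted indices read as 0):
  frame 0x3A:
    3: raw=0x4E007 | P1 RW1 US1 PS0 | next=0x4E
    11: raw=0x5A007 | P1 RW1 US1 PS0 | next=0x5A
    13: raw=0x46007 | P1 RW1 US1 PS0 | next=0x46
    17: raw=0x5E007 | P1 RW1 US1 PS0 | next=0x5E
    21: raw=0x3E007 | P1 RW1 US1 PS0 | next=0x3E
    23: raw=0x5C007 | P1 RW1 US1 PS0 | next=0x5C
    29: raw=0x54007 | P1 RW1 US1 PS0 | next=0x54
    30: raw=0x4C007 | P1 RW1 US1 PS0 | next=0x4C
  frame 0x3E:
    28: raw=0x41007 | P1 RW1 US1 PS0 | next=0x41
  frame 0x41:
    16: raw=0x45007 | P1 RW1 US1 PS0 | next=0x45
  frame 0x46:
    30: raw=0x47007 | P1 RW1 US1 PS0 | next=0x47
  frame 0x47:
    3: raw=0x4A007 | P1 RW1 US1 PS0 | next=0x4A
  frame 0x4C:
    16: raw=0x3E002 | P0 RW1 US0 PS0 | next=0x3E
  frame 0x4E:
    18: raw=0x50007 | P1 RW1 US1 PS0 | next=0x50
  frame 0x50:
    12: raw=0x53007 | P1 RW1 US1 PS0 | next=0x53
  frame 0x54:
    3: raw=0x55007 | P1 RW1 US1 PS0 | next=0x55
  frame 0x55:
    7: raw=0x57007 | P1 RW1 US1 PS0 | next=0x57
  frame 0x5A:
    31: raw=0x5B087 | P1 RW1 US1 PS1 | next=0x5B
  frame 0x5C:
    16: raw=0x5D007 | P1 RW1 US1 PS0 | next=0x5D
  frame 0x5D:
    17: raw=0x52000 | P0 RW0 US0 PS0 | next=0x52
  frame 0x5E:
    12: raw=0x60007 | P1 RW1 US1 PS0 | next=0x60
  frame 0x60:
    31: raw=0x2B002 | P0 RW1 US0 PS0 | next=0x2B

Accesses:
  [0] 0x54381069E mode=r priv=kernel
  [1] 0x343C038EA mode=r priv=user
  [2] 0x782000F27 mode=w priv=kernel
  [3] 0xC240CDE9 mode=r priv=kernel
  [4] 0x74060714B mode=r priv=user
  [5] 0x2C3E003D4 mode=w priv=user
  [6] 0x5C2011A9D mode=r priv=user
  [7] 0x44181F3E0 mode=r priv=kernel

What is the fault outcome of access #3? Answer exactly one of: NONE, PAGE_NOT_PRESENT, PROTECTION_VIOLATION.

Per-access translation:
#0 VA=0x54381069E (r,kernel):
  L0: frame=0x3A idx=21 entry=0x3E007 [P=1 RW=1 US=1 PS=0]
  L1: frame=0x3E idx=28 entry=0x41007 [P=1 RW=1 US=1 PS=0]
  L2: frame=0x41 idx=16 entry=0x45007 [P=1 RW=1 US=1 PS=0]
  ✓ 0x4569E  — 3 lookups
#1 VA=0x343C038EA (r,user):
  L0: frame=0x3A idx=13 entry=0x46007 [P=1 RW=1 US=1 PS=0]
  L1: frame=0x46 idx=30 entry=0x47007 [P=1 RW=1 US=1 PS=0]
  L2: frame=0x47 idx=3 entry=0x4A007 [P=1 RW=1 US=1 PS=0]
  ✓ 0x4A8EA  — 3 lookups
#2 VA=0x782000F27 (w,kernel):
  L0: frame=0x3A idx=30 entry=0x4C007 [P=1 RW=1 US=1 PS=0]
  L1: frame=0x4C idx=16 entry=0x3E002 [P=0 RW=1 US=0 PS=0]
  → PAGE_NOT_PRESENT  (2 entries read)
#3 VA=0xC240CDE9 (r,kernel):
  L0: frame=0x3A idx=3 entry=0x4E007 [P=1 RW=1 US=1 PS=0]
  L1: frame=0x4E idx=18 entry=0x50007 [P=1 RW=1 US=1 PS=0]
  L2: frame=0x50 idx=12 entry=0x53007 [P=1 RW=1 US=1 PS=0]
  ✓ 0x53DE9  — 3 lookups
#4 VA=0x74060714B (r,user):
  L0: frame=0x3A idx=29 entry=0x54007 [P=1 RW=1 US=1 PS=0]
  L1: frame=0x54 idx=3 entry=0x55007 [P=1 RW=1 US=1 PS=0]
  L2: frame=0x55 idx=7 entry=0x57007 [P=1 RW=1 US=1 PS=0]
  ✓ 0x5714B  — 3 lookups
#5 VA=0x2C3E003D4 (w,user):
  L0: frame=0x3A idx=11 entry=0x5A007 [P=1 RW=1 US=1 PS=0]
  L1: frame=0x5A idx=31 entry=0x5B087 [P=1 RW=1 US=1 PS=1]
  ✓ 0x5B3D4 (huge @L1)  — 2 lookups
#6 VA=0x5C2011A9D (r,user):
  L0: frame=0x3A idx=23 entry=0x5C007 [P=1 RW=1 US=1 PS=0]
  L1: frame=0x5C idx=16 entry=0x5D007 [P=1 RW=1 US=1 PS=0]
  L2: frame=0x5D idx=17 entry=0x52000 [P=0 RW=0 US=0 PS=0]
  → PAGE_NOT_PRESENT  (3 entries read)
#7 VA=0x44181F3E0 (r,kernel):
  L0: frame=0x3A idx=17 entry=0x5E007 [P=1 RW=1 US=1 PS=0]
  L1: frame=0x5E idx=12 entry=0x60007 [P=1 RW=1 US=1 PS=0]
  L2: frame=0x60 idx=31 entry=0x2B002 [P=0 RW=1 US=0 PS=0]
  → PAGE_NOT_PRESENT  (3 entries read)

Access #3 fault: NONE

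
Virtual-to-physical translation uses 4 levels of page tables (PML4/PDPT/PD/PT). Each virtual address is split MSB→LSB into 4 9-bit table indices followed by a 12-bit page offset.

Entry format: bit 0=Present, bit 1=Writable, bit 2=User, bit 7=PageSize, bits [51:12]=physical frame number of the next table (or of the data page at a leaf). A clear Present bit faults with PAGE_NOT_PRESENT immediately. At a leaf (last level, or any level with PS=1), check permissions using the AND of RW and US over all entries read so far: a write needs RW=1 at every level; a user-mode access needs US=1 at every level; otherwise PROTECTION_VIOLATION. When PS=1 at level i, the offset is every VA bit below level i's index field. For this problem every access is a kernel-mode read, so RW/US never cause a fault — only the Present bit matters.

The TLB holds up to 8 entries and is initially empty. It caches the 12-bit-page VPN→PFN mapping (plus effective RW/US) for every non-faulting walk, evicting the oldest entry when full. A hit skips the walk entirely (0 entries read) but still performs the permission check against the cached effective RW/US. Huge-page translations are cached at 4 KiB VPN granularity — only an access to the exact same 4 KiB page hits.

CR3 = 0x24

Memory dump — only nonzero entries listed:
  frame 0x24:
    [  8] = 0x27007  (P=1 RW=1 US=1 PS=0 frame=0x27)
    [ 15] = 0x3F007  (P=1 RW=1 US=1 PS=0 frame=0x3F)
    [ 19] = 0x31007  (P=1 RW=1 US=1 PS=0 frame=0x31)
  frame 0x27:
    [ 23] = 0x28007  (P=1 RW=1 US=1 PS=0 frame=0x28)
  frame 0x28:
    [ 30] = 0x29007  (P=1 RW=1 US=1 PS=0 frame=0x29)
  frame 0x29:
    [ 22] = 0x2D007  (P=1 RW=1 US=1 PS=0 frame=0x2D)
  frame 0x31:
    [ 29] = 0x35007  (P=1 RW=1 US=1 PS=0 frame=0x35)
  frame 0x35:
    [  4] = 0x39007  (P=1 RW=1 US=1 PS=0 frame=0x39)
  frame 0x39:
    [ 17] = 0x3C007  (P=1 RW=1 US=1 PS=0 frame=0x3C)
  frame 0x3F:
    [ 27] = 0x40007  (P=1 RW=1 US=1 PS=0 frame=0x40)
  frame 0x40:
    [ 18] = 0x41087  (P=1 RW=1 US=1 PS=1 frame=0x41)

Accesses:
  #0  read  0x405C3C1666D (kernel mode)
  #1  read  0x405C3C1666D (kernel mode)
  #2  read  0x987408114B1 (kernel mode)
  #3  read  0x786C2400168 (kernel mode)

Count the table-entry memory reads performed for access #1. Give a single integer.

Trace:
#0 VA=0x405C3C1666D (r,kernel):
  L0 @0x24[8] → 0x27007  P=1,RW=1,US=1,PS=0
  L1 @0x27[23] → 0x28007  P=1,RW=1,US=1,PS=0
  L2 @0x28[30] → 0x29007  P=1,RW=1,US=1,PS=0
  L3 @0x29[22] → 0x2D007  P=1,RW=1,US=1,PS=0
  → PA=0x2D66D  (4 entries read)
#1 VA=0x405C3C1666D (r,kernel):
  TLB hit vpn=0x405C3C16 → PA=0x2D66D
#2 VA=0x987408114B1 (r,kernel):
  L0 @0x24[19] → 0x31007  P=1,RW=1,US=1,PS=0
  L1 @0x31[29] → 0x35007  P=1,RW=1,US=1,PS=0
  L2 @0x35[4] → 0x39007  P=1,RW=1,US=1,PS=0
  L3 @0x39[17] → 0x3C007  P=1,RW=1,US=1,PS=0
  → PA=0x3C4B1  (4 entries read)
#3 VA=0x786C2400168 (r,kernel):
  L0 @0x24[15] → 0x3F007  P=1,RW=1,US=1,PS=0
  L1 @0x3F[27] → 0x40007  P=1,RW=1,US=1,PS=0
  L2 @0x40[18] → 0x41087  P=1,RW=1,US=1,PS=1
  → PA=0x41168 (huge @L2)  (3 entries read)

Entries read for #1: 0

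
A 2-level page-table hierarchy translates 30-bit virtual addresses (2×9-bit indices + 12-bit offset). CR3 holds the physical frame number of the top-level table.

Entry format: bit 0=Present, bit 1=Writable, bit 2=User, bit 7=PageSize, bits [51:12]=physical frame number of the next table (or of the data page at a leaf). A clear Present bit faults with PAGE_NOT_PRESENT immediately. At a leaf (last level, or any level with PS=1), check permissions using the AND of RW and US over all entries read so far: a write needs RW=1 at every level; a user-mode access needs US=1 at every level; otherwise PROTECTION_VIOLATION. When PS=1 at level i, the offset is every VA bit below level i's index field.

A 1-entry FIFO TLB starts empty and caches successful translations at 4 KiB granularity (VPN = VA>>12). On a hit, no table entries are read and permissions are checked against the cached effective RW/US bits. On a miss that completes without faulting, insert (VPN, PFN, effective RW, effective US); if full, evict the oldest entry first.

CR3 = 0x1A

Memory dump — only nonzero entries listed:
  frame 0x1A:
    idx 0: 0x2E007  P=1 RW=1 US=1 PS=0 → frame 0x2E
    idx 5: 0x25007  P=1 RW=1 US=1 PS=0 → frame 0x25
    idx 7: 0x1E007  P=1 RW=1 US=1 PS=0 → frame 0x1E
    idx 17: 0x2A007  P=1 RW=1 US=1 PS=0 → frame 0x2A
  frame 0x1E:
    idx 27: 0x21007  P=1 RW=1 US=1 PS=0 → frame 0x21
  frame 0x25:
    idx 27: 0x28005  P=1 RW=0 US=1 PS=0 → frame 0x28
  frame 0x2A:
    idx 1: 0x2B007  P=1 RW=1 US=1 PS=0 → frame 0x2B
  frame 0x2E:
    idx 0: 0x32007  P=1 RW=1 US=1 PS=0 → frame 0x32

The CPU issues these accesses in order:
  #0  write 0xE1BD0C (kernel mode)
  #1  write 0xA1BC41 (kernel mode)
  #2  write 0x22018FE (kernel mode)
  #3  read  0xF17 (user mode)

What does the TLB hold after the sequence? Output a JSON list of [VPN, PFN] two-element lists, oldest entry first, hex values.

Trace:
#0 VA=0xE1BD0C (w,kernel):
  L0 @0x1A[7] → 0x1E007  P=1,RW=1,US=1,PS=0
  L1 @0x1E[27] → 0x21007  P=1,RW=1,US=1,PS=0
  ⇒ phys 0x21D0C  [2 reads]
#1 VA=0xA1BC41 (w,kernel):
  L0 @0x1A[5] → 0x25007  P=1,RW=1,US=1,PS=0
  L1 @0x25[27] → 0x28005  P=1,RW=0,US=1,PS=0
  → PROTECTION_VIOLATION  (2 entries read)
#2 VA=0x22018FE (w,kernel):
  L0 @0x1A[17] → 0x2A007  P=1,RW=1,US=1,PS=0
  L1 @0x2A[1] → 0x2B007  P=1,RW=1,US=1,PS=0
  ⇒ phys 0x2B8FE  [2 reads]
#3 VA=0xF17 (r,user):
  L0 @0x1A[0] → 0x2E007  P=1,RW=1,US=1,PS=0
  L1 @0x2E[0] → 0x32007  P=1,RW=1,US=1,PS=0
  ⇒ phys 0x32F17  [2 reads]

TLB: [["0x0", "0x32"]]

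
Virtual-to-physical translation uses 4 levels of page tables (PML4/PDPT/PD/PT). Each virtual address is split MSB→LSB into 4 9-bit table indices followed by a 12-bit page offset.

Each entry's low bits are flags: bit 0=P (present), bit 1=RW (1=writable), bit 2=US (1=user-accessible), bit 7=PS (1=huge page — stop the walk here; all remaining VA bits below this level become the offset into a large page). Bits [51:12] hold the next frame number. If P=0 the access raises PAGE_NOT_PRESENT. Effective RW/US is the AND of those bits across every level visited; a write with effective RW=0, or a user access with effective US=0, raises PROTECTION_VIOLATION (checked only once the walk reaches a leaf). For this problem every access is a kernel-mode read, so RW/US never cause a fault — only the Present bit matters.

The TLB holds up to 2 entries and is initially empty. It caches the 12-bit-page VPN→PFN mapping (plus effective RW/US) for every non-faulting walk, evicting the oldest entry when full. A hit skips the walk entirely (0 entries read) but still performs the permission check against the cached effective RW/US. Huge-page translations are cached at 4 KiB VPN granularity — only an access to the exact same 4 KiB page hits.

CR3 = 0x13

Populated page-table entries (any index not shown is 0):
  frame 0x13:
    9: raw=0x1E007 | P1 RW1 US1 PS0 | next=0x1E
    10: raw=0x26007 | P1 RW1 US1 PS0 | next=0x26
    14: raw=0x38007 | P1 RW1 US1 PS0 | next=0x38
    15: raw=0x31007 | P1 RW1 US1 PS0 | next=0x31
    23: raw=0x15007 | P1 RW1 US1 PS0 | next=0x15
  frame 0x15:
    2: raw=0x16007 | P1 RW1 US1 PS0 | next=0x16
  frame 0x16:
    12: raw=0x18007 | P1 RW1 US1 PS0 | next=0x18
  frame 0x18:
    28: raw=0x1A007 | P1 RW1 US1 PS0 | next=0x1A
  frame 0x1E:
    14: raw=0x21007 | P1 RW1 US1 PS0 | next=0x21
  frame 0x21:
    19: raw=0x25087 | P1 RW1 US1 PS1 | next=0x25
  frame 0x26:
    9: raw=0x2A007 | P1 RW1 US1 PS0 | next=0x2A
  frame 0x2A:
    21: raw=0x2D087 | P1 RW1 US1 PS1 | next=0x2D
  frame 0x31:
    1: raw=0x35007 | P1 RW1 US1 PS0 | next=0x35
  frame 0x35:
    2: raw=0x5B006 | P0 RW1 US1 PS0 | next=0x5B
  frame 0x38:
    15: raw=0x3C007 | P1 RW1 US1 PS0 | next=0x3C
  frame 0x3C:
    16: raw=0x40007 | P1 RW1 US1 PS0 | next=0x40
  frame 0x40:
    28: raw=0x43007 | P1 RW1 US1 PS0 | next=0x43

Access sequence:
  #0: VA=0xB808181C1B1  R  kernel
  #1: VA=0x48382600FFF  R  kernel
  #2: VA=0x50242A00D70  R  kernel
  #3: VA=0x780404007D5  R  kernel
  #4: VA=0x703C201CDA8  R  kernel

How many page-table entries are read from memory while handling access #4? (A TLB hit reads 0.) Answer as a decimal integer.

Walk each access:
#0 VA=0xB808181C1B1 (r,kernel):
  L0 @0x13[23] → 0x15007  P=1,RW=1,US=1,PS=0
  L1 @0x15[2] → 0x16007  P=1,RW=1,US=1,PS=0
  L2 @0x16[12] → 0x18007  P=1,RW=1,US=1,PS=0
  L3 @0x18[28] → 0x1A007  P=1,RW=1,US=1,PS=0
  ✓ 0x1A1B1  — 4 lookups
#1 VA=0x48382600FFF (r,kernel):
  L0 @0x13[9] → 0x1E007  P=1,RW=1,US=1,PS=0
  L1 @0x1E[14] → 0x21007  P=1,RW=1,US=1,PS=0
  L2 @0x21[19] → 0x25087  P=1,RW=1,US=1,PS=1
  ✓ 0x25FFF (huge @L2)  — 3 lookups
#2 VA=0x50242A00D70 (r,kernel):
  L0 @0x13[10] → 0x26007  P=1,RW=1,US=1,PS=0
  L1 @0x26[9] → 0x2A007  P=1,RW=1,US=1,PS=0
  L2 @0x2A[21] → 0x2D087  P=1,RW=1,US=1,PS=1
  ✓ 0x2DD70 (huge @L2)  — 3 lookups
#3 VA=0x780404007D5 (r,kernel):
  L0 @0x13[15] → 0x31007  P=1,RW=1,US=1,PS=0
  L1 @0x31[1] → 0x35007  P=1,RW=1,US=1,PS=0
  L2 @0x35[2] → 0x5B006  P=0,RW=1,US=1,PS=0
  → PAGE_NOT_PRESENT  (3 entries read)
#4 VA=0x703C201CDA8 (r,kernel):
  L0 @0x13[14] → 0x38007  P=1,RW=1,US=1,PS=0
  L1 @0x38[15] → 0x3C007  P=1,RW=1,US=1,PS=0
  L2 @0x3C[16] → 0x40007  P=1,RW=1,US=1,PS=0
  L3 @0x40[28] → 0x43007  P=1,RW=1,US=1,PS=0
  ✓ 0x43DA8  — 4 lookups

Entries read for #4: 4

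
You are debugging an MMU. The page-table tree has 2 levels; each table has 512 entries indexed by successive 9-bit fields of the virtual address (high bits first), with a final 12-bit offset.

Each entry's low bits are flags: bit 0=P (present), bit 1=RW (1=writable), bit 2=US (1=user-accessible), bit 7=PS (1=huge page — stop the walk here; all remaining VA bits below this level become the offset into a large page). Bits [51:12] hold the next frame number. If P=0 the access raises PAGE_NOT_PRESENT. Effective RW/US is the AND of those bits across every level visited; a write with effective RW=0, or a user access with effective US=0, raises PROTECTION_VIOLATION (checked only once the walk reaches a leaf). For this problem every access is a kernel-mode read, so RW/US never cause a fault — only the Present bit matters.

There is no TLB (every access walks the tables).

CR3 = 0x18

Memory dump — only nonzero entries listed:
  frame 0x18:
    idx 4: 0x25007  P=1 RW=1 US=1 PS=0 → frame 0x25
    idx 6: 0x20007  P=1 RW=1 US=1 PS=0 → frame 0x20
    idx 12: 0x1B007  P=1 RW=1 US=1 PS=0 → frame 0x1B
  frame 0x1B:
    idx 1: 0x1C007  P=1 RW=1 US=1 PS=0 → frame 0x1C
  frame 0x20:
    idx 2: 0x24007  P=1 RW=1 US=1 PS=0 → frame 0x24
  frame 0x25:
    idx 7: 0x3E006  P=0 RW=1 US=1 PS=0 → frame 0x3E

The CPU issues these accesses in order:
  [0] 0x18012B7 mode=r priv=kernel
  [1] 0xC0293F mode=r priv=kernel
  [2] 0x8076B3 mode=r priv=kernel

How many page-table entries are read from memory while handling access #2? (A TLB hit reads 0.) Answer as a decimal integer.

Walk each access:
#0 VA=0x18012B7 (r,kernel):
  L0 @0x18[12] → 0x1B007  P=1,RW=1,US=1,PS=0
  L1 @0x1B[1] → 0x1C007  P=1,RW=1,US=1,PS=0
  → PA=0x1C2B7  (2 entries read)
#1 VA=0xC0293F (r,kernel):
  L0 @0x18[6] → 0x20007  P=1,RW=1,US=1,PS=0
  L1 @0x20[2] → 0x24007  P=1,RW=1,US=1,PS=0
  → PA=0x2493F  (2 entries read)
#2 VA=0x8076B3 (r,kernel):
  L0 @0x18[4] → 0x25007  P=1,RW=1,US=1,PS=0
  L1 @0x25[7] → 0x3E006  P=0,RW=1,US=1,PS=0
  → PAGE_NOT_PRESENT  (2 entries read)

Entries read for #2: 2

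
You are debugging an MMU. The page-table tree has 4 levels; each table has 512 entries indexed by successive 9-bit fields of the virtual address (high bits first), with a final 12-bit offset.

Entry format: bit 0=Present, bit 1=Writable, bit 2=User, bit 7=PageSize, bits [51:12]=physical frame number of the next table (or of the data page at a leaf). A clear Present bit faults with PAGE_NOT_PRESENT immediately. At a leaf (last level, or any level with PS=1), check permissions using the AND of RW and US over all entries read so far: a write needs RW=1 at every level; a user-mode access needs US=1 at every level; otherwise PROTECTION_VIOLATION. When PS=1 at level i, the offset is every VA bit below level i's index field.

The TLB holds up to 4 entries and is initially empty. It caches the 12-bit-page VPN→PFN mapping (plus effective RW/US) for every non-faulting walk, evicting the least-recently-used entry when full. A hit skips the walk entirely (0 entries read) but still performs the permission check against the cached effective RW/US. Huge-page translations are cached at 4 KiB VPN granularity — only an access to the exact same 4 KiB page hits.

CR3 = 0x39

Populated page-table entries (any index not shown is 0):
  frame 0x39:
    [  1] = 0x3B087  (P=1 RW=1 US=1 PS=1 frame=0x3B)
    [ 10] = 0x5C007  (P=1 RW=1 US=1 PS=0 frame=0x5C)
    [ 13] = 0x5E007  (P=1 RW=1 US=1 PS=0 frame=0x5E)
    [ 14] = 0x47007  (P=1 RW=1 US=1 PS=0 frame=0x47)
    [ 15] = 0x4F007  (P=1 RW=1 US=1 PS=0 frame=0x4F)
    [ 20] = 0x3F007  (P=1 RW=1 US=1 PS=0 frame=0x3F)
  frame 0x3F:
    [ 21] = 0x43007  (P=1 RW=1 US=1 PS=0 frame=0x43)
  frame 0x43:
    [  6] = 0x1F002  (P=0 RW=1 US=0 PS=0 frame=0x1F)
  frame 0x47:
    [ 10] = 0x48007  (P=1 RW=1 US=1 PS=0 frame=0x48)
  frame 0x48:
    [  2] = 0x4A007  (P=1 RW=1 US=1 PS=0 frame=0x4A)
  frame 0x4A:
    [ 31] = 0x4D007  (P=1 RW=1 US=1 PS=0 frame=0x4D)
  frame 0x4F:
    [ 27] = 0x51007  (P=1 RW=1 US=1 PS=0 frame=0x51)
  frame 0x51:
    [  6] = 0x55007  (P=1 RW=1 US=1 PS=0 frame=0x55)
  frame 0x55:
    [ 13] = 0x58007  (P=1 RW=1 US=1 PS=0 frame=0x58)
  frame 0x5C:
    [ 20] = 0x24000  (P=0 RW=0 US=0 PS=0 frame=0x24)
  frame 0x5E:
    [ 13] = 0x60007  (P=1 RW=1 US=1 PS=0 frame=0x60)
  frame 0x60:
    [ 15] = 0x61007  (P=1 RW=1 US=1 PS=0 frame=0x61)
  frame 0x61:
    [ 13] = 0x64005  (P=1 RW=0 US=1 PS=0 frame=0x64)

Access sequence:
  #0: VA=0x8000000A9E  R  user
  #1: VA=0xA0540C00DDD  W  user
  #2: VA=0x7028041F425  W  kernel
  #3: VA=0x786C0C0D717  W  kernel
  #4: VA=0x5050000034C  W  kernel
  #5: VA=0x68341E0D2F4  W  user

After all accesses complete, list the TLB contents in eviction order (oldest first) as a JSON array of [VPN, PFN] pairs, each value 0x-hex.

Trace:
#0 VA=0x8000000A9E (r,user):
  L0: frame=0x39 idx=1 entry=0x3B087 [P=1 RW=1 US=1 PS=1]
  ✓ 0x3BA9E (huge @L0)  — 1 lookups
#1 VA=0xA0540C00DDD (w,user):
  L0: frame=0x39 idx=20 entry=0x3F007 [P=1 RW=1 US=1 PS=0]
  L1: frame=0x3F idx=21 entry=0x43007 [P=1 RW=1 US=1 PS=0]
  L2: frame=0x43 idx=6 entry=0x1F002 [P=0 RW=1 US=0 PS=0]
  → PAGE_NOT_PRESENT  (3 entries read)
#2 VA=0x7028041F425 (w,kernel):
  L0: frame=0x39 idx=14 entry=0x47007 [P=1 RW=1 US=1 PS=0]
  L1: frame=0x47 idx=10 entry=0x48007 [P=1 RW=1 US=1 PS=0]
  L2: frame=0x48 idx=2 entry=0x4A007 [P=1 RW=1 US=1 PS=0]
  L3: frame=0x4A idx=31 entry=0x4D007 [P=1 RW=1 US=1 PS=0]
  ✓ 0x4D425  — 4 lookups
#3 VA=0x786C0C0D717 (w,kernel):
  L0: frame=0x39 idx=15 entry=0x4F007 [P=1 RW=1 US=1 PS=0]
  L1: frame=0x4F idx=27 entry=0x51007 [P=1 RW=1 US=1 PS=0]
  L2: frame=0x51 idx=6 entry=0x55007 [P=1 RW=1 US=1 PS=0]
  L3: frame=0x55 idx=13 entry=0x58007 [P=1 RW=1 US=1 PS=0]
  ✓ 0x58717  — 4 lookups
#4 VA=0x5050000034C (w,kernel):
  L0: frame=0x39 idx=10 entry=0x5C007 [P=1 RW=1 US=1 PS=0]
  L1: frame=0x5C idx=20 entry=0x24000 [P=0 RW=0 US=0 PS=0]
  → PAGE_NOT_PRESENT  (2 entries read)
#5 VA=0x68341E0D2F4 (w,user):
  L0: frame=0x39 idx=13 entry=0x5E007 [P=1 RW=1 US=1 PS=0]
  L1: frame=0x5E idx=13 entry=0x60007 [P=1 RW=1 US=1 PS=0]
  L2: frame=0x60 idx=15 entry=0x61007 [P=1 RW=1 US=1 PS=0]
  L3: frame=0x61 idx=13 entry=0x64005 [P=1 RW=0 US=1 PS=0]
  → PROTECTION_VIOLATION  (4 entries read)

TLB: [["0x8000000", "0x3B"], ["0x7028041F", "0x4D"], ["0x786C0C0D", "0x58"]]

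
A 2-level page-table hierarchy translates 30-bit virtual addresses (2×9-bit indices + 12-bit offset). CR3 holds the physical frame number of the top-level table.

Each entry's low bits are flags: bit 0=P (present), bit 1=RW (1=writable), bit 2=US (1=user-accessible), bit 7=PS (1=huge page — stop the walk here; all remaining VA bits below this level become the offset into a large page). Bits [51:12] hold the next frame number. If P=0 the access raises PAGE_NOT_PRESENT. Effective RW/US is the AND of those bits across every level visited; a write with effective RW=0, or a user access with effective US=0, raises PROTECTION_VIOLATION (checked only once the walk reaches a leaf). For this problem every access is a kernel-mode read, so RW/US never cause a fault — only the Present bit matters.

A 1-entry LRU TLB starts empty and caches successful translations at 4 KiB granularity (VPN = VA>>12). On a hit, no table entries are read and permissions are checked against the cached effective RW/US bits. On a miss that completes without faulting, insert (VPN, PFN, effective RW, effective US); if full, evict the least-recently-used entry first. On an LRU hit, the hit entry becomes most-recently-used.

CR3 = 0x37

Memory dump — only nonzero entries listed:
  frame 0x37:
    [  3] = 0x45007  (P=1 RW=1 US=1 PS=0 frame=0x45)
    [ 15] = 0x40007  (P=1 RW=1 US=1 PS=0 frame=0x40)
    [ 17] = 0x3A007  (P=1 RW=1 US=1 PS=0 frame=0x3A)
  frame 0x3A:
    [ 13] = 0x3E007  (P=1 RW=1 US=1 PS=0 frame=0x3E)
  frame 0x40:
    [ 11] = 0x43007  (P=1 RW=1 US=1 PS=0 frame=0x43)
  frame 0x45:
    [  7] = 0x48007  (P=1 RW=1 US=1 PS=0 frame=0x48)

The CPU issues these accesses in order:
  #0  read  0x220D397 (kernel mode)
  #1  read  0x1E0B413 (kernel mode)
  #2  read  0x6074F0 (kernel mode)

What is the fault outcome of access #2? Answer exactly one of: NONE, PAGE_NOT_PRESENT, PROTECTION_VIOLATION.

Walk each access:
#0 VA=0x220D397 (r,kernel):
  L0: frame=0x37 idx=17 entry=0x3A007 [P=1 RW=1 US=1 PS=0]
  L1: frame=0x3A idx=13 entry=0x3E007 [P=1 RW=1 US=1 PS=0]
  → PA=0x3E397  (2 entries read)
#1 VA=0x1E0B413 (r,kernel):
  L0: frame=0x37 idx=15 entry=0x40007 [P=1 RW=1 US=1 PS=0]
  L1: frame=0x40 idx=11 entry=0x43007 [P=1 RW=1 US=1 PS=0]
  → PA=0x43413  (2 entries read)
#2 VA=0x6074F0 (r,kernel):
  L0: frame=0x37 idx=3 entry=0x45007 [P=1 RW=1 US=1 PS=0]
  L1: frame=0x45 idx=7 entry=0x48007 [P=1 RW=1 US=1 PS=0]
  → PA=0x484F0  (2 entries read)

Access #2 fault: NONE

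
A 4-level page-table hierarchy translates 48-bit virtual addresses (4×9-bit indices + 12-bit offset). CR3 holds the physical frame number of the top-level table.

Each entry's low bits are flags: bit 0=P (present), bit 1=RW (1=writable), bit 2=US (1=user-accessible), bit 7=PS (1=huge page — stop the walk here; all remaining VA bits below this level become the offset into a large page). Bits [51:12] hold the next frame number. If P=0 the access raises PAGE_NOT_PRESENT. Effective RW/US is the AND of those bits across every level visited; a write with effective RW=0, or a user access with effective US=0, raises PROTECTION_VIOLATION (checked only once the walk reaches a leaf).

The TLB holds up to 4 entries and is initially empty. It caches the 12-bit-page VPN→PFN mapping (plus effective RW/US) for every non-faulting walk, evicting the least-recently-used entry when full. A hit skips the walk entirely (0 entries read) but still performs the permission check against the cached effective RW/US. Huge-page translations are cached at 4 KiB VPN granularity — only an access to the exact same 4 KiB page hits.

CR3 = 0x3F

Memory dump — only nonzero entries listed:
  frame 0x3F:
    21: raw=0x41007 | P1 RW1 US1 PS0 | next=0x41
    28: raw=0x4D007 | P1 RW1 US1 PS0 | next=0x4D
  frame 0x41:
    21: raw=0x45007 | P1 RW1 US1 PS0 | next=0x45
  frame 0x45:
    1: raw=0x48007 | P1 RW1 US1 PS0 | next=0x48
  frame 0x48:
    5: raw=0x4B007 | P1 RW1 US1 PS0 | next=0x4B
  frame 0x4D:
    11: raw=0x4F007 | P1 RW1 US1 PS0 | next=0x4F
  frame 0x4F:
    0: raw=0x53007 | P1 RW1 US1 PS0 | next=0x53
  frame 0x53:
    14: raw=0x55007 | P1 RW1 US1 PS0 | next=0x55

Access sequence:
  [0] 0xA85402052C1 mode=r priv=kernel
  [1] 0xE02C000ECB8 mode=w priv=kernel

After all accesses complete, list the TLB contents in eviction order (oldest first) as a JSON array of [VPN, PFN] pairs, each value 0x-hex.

Per-access translation:
#0 VA=0xA85402052C1 (r,kernel):
  L0 @0x3F[21] → 0x41007  P=1,RW=1,US=1,PS=0
  L1 @0x41[21] → 0x45007  P=1,RW=1,US=1,PS=0
  L2 @0x45[1] → 0x48007  P=1,RW=1,US=1,PS=0
  L3 @0x48[5] → 0x4B007  P=1,RW=1,US=1,PS=0
  ✓ 0x4B2C1  — 4 lookups
#1 VA=0xE02C000ECB8 (w,kernel):
  L0 @0x3F[28] → 0x4D007  P=1,RW=1,US=1,PS=0
  L1 @0x4D[11] → 0x4F007  P=1,RW=1,US=1,PS=0
  L2 @0x4F[0] → 0x53007  P=1,RW=1,US=1,PS=0
  L3 @0x53[14] → 0x55007  P=1,RW=1,US=1,PS=0
  ✓ 0x55CB8  — 4 lookups

TLB: [["0xA8540205", "0x4B"], ["0xE02C000E", "0x55"]]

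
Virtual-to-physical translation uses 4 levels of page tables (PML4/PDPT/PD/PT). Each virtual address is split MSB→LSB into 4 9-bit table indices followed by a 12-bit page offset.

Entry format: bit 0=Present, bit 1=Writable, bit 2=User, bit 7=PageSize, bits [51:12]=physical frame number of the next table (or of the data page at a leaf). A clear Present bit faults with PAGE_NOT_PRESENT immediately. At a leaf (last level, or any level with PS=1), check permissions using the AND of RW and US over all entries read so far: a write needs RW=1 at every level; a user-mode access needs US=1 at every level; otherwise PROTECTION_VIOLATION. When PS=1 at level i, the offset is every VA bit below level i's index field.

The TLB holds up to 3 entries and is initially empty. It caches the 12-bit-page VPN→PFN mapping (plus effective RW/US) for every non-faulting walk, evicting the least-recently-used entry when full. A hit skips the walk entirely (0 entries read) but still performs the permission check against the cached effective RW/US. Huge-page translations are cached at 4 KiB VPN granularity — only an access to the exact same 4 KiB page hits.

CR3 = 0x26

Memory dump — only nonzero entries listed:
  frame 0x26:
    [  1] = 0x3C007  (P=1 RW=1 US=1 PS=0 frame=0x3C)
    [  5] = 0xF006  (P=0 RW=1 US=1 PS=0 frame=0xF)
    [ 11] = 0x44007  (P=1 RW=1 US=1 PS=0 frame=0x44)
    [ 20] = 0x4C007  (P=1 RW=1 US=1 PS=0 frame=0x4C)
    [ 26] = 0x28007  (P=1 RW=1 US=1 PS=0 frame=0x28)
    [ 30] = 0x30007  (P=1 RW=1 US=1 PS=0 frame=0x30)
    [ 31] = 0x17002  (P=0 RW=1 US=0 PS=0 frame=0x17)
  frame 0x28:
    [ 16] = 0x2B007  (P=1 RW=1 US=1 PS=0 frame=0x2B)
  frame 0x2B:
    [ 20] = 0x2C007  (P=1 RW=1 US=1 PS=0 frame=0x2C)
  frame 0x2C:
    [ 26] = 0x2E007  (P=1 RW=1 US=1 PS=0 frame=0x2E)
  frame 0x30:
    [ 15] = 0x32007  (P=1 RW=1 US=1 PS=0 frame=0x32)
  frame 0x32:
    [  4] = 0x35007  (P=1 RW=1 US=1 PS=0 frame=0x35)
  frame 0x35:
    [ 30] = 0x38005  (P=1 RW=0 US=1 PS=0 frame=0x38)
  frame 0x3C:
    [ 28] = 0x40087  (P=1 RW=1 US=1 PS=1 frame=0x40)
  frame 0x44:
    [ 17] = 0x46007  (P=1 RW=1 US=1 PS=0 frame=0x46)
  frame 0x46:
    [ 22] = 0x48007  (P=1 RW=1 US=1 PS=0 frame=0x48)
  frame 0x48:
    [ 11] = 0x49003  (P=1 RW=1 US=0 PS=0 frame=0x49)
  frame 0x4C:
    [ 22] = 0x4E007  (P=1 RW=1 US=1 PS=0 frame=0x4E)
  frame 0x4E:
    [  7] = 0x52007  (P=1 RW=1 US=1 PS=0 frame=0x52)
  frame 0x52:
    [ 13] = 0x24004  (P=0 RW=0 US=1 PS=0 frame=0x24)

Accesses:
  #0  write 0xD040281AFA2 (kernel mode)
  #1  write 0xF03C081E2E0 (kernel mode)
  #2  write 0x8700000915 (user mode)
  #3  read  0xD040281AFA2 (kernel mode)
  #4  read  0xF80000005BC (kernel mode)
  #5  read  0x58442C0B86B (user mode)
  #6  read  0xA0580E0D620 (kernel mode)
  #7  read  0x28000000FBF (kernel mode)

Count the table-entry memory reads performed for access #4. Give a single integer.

Trace:
#0 VA=0xD040281AFA2 (w,kernel):
  L0 @0x26[26] → 0x28007  P=1,RW=1,US=1,PS=0
  L1 @0x28[16] → 0x2B007  P=1,RW=1,US=1,PS=0
  L2 @0x2B[20] → 0x2C007  P=1,RW=1,US=1,PS=0
  L3 @0x2C[26] → 0x2E007  P=1,RW=1,US=1,PS=0
  → PA=0x2EFA2  (4 entries read)
#1 VA=0xF03C081E2E0 (w,kernel):
  L0 @0x26[30] → 0x30007  P=1,RW=1,US=1,PS=0
  L1 @0x30[15] → 0x32007  P=1,RW=1,US=1,PS=0
  L2 @0x32[4] → 0x35007  P=1,RW=1,US=1,PS=0
  L3 @0x35[30] → 0x38005  P=1,RW=0,US=1,PS=0
  ⇒ fault: PROTECTION_VIOLATION  — 4 lookups
#2 VA=0x8700000915 (w,user):
  L0 @0x26[1] → 0x3C007  P=1,RW=1,US=1,PS=0
  L1 @0x3C[28] → 0x40087  P=1,RW=1,US=1,PS=1
  → PA=0x40915 (huge @L1)  (2 entries read)
#3 VA=0xD040281AFA2 (r,kernel):
  TLB hit vpn=0xD040281A → PA=0x2EFA2
#4 VA=0xF80000005BC (r,kernel):
  L0 @0x26[31] → 0x17002  P=0,RW=1,US=0,PS=0
  ⇒ fault: PAGE_NOT_PRESENT  — 1 lookups
#5 VA=0x58442C0B86B (r,user):
  L0 @0x26[11] → 0x44007  P=1,RW=1,US=1,PS=0
  L1 @0x44[17] → 0x46007  P=1,RW=1,US=1,PS=0
  L2 @0x46[22] → 0x48007  P=1,RW=1,US=1,PS=0
  L3 @0x48[11] → 0x49003  P=1,RW=1,US=0,PS=0
  ⇒ fault: PROTECTION_VIOLATION  — 4 lookups
#6 VA=0xA0580E0D620 (r,kernel):
  L0 @0x26[20] → 0x4C007  P=1,RW=1,US=1,PS=0
  L1 @0x4C[22] → 0x4E007  P=1,RW=1,US=1,PS=0
  L2 @0x4E[7] → 0x52007  P=1,RW=1,US=1,PS=0
  L3 @0x52[13] → 0x24004  P=0,RW=0,US=1,PS=0
  ⇒ fault: PAGE_NOT_PRESENT  — 4 lookups
#7 VA=0x28000000FBF (r,kernel):
  L0 @0x26[5] → 0xF006  P=0,RW=1,US=1,PS=0
  ⇒ fault: PAGE_NOT_PRESENT  — 1 lookups

Entries read for #4: 1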